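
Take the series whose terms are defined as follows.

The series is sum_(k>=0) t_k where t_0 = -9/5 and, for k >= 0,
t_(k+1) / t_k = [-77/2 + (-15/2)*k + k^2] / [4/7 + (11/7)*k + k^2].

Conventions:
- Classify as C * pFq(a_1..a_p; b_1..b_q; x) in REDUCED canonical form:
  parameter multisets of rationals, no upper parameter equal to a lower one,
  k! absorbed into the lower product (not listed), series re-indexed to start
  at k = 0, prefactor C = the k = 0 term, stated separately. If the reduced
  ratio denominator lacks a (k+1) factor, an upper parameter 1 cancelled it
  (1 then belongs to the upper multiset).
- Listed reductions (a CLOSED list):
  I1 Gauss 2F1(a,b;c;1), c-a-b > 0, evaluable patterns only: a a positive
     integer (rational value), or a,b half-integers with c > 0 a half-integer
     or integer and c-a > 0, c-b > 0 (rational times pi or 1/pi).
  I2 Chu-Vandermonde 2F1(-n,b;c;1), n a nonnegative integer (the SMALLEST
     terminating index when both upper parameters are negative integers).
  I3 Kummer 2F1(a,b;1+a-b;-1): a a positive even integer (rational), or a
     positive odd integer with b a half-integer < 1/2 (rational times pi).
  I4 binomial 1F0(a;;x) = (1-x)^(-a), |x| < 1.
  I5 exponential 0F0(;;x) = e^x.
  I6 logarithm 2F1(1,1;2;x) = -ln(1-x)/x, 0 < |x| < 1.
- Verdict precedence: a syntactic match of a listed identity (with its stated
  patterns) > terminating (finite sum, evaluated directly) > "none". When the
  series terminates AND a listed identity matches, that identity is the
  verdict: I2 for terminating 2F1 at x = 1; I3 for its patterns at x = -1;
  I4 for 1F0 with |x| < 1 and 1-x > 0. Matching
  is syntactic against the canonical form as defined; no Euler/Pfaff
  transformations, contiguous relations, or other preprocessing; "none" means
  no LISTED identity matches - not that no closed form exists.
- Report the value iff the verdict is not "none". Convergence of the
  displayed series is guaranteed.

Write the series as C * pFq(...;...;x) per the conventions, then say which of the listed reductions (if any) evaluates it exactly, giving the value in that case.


x = 1 here; the reduced form reads 2F1, upper {-11, 7/2}, lower {4/7}, C = -9/5. Verdict: Chu-Vandermonde (I2) fires (terminating 2F1 at x = 1 with n = 11, b = 7/2, c = 4/7). Its exact value is 284916404313/633738572595200.

Structural cue: from the first term -9/5: roots of the ratio polynomials (C = -9/5) are the negated parameters.
Ratio: r(k) = 1 * (k-11) (k+7/2) / [(k+4/7) (k+1)] ; factor over Q: parameters, x = 1, and C = -9/5.


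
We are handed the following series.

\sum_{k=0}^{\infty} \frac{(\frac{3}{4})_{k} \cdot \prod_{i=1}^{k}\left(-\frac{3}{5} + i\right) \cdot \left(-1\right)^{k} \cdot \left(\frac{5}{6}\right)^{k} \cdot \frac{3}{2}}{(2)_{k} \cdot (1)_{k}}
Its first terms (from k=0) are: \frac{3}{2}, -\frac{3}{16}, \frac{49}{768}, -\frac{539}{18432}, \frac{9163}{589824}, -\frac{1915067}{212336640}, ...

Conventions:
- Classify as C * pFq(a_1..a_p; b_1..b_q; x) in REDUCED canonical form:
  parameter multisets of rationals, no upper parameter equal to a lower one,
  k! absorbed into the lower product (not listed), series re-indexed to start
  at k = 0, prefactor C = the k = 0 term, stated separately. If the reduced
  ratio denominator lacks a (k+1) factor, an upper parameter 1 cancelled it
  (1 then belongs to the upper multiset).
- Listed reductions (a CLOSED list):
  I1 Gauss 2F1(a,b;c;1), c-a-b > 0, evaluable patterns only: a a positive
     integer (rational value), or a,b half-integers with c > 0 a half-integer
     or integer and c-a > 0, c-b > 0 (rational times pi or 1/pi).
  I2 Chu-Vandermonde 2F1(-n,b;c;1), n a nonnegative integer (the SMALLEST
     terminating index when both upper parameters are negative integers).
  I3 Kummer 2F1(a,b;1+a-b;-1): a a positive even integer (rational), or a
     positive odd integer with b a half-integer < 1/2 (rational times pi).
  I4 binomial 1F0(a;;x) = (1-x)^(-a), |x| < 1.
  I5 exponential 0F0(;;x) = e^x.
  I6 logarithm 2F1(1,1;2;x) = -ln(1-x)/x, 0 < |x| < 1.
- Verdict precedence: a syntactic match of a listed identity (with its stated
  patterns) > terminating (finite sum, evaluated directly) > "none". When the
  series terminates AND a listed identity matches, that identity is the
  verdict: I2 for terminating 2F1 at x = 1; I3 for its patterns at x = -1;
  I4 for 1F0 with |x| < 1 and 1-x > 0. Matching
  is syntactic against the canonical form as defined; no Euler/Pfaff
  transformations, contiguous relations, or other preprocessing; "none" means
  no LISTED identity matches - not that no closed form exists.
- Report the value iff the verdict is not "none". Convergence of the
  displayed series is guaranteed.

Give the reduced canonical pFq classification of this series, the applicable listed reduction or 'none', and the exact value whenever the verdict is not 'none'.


With C = \frac{3}{2}: the canonical form is 2F1(\frac{2}{5}, \frac{3}{4}; 2; -\frac{5}{6}). Verdict: none. No listed pattern accepts 2F1(\frac{2}{5}, \frac{3}{4}; 2; -\frac{5}{6}).

Key step: with t_0 = \frac{3}{2}, (1)_k (prefactor 3/2) is k! itself.
Ratio: r(k) = -\frac{5}{6} * (k+\frac{2}{5}) (k+\frac{3}{4}) / [(k+2) (k+1)] - rational; roots negated = parameters, x = -\frac{5}{6}, C = \frac{3}{2}.


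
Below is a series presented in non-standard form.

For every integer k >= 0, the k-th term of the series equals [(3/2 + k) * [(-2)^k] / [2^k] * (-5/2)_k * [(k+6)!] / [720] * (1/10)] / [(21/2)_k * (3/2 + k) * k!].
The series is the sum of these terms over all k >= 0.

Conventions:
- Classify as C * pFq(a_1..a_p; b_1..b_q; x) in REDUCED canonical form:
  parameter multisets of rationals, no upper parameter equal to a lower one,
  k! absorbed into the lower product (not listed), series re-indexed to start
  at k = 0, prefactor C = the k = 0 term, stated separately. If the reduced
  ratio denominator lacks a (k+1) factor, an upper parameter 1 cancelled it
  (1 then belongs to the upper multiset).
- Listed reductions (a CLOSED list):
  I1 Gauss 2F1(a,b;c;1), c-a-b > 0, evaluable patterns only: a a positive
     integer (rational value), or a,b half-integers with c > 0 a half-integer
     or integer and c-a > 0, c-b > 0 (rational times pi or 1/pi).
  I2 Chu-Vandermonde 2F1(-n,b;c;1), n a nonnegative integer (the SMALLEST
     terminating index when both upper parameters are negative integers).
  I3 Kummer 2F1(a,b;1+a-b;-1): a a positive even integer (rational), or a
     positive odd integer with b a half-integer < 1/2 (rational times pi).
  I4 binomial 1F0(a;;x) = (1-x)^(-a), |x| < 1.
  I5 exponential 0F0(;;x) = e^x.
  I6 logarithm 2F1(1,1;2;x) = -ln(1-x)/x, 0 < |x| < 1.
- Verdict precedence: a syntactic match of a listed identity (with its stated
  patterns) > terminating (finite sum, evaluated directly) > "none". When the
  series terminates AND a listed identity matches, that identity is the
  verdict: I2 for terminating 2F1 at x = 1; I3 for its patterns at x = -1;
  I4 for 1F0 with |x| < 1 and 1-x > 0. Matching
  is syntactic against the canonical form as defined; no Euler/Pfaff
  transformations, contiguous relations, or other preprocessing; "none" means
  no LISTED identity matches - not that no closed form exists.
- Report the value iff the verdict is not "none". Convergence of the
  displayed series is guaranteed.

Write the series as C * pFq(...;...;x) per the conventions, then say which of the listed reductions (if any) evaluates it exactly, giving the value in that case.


This is 1/10 * 2F1(-5/2, 7; 21/2; -1) in reduced canonical form. Verdict at x = -1: Kummer's theorem (I3) matches (x = -1; c = 21/2 equals 1+a-b for upper {-5/2, 7}: listed pattern). Exact value: (969969/8388608) * pi.

Key step: t_0 being 1/10, the two k-th powers (prefactor 1/10) combine into one argument.
Step ratio: r(k) = (-1) * (k-5/2) (k+7) / [(k+21/2) (k+1)] - rational in k. x = (-1); t_0 = 1/10; negate the roots.


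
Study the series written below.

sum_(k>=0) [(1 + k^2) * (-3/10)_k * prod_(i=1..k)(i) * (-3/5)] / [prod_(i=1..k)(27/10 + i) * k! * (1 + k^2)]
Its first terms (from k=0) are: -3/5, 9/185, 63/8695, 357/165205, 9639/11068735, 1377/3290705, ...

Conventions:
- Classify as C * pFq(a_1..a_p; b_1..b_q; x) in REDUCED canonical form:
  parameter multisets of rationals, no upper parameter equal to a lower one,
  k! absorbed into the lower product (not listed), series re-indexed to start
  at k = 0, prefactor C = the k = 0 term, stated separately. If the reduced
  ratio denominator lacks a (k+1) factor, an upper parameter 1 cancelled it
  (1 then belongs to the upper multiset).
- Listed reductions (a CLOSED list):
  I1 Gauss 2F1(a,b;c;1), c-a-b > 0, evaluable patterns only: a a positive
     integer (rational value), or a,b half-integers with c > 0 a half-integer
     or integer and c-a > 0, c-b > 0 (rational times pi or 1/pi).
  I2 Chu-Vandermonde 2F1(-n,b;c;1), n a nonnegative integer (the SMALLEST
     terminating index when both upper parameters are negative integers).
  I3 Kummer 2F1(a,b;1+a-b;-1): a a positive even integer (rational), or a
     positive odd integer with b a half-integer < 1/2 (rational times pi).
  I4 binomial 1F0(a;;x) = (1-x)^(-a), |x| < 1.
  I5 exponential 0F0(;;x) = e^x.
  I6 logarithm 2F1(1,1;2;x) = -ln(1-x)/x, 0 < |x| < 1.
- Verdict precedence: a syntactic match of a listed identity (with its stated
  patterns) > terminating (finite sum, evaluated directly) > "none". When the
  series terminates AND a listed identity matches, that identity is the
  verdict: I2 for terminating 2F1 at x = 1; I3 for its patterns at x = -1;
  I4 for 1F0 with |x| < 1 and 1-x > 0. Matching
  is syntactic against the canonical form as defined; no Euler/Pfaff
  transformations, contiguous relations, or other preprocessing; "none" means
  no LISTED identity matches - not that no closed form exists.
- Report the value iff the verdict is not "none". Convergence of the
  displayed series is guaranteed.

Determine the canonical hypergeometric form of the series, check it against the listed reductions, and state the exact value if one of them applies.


The series (x = 1) is 2F1: upper {-3/10, 1}, lower {37/10}, prefactor -3/5. Verdict: this is Gauss (I1, integer-parameter pattern) (x = 1: the Gamma ratio telescopes since c-a-b = 3 > 0 and a = 1 in Z>0). Hence: -27/50.

Key step: t_0 being -3/5, the running product (prefactor -3/5) telescopes to a rising factorial.
Consecutive-term ratio: r(k) = 1 * (k-3/10) (k+1) / [(k+37/10) (k+1)] ; factor over Q: parameters, x = 1, and C = -3/5.


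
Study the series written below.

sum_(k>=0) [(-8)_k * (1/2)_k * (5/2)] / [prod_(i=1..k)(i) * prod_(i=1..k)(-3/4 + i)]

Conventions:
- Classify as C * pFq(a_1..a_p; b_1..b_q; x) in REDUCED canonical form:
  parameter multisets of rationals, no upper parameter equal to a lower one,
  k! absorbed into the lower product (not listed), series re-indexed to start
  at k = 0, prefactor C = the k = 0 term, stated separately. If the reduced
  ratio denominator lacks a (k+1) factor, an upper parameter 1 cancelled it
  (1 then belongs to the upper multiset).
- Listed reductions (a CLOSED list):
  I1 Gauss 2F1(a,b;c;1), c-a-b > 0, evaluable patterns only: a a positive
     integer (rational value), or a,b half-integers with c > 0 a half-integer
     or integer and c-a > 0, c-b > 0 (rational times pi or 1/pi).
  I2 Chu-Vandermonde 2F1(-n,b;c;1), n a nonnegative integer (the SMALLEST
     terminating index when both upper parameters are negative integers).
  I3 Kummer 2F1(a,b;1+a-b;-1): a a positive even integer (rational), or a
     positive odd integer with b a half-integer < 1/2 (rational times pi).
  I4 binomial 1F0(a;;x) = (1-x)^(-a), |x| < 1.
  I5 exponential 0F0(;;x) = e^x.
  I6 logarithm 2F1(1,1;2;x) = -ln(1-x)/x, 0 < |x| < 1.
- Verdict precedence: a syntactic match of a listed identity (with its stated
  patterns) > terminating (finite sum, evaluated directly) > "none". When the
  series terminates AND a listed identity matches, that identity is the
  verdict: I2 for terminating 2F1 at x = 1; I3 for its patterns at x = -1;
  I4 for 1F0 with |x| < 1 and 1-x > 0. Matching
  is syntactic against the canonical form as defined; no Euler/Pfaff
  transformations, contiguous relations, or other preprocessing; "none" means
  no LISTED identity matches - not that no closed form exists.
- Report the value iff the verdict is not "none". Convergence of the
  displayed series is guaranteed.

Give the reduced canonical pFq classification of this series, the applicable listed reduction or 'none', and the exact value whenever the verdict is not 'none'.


This is 5/2 * 2F1(-8, 1/2; 1/4; 1) in reduced canonical form. Verdict: Chu-Vandermonde (I2) matches (terminating 2F1 at x = 1 with n = 8, b = 1/2, c = 1/4). Its exact value is -43263/64090.

Key step: t_0 = 5/2 here, and the lower running product (prefactor 5/2) is a rising factorial.
Consecutive-term ratio: r(k) = 1 * (k-8) (k+1/2) / [(k+1/4) (k+1)] ; factor over Q: parameters, x = 1, and C = 5/2.


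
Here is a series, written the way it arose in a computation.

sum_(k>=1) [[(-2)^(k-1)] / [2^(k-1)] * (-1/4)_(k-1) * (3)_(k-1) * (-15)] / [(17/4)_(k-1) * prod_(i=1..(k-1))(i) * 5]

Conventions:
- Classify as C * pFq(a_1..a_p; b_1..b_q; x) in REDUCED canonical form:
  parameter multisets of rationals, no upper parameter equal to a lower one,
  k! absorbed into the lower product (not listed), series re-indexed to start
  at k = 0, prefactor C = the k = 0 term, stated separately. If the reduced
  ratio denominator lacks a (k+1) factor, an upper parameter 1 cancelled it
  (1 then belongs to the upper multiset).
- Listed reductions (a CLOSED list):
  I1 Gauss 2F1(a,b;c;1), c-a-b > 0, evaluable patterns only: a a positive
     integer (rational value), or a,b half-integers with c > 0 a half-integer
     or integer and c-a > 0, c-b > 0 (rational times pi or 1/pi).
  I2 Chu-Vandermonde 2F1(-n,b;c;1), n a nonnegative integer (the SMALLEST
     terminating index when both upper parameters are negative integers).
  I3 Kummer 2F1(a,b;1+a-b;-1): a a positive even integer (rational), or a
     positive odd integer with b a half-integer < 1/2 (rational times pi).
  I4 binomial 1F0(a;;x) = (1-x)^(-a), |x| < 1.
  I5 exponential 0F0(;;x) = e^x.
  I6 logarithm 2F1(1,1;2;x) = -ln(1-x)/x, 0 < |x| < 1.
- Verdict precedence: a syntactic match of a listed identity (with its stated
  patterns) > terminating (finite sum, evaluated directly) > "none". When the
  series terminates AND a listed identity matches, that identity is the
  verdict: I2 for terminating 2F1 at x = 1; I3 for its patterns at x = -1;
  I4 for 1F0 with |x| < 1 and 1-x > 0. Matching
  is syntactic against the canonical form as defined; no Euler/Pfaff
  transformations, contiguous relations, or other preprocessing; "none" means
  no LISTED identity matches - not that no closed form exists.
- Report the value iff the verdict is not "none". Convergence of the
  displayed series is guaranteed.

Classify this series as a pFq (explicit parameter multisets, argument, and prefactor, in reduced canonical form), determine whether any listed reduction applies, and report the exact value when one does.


Structural cue: with t_0 = -3, the product of the first k integers (prefactor -3) is k!.
Adjacent-term ratio: r(k) = (-1) * (k-1/4) (k+3) / [(k+17/4) (k+1)] - rational in k. x = (-1); t_0 = -3; negate the roots.

The series (x = -1) is 2F1: upper {-1/4, 3}, lower {17/4}, prefactor -3. Verdict: none (x = -1): each listed identity misses the multisets {-1/4, 3} ; {17/4}.


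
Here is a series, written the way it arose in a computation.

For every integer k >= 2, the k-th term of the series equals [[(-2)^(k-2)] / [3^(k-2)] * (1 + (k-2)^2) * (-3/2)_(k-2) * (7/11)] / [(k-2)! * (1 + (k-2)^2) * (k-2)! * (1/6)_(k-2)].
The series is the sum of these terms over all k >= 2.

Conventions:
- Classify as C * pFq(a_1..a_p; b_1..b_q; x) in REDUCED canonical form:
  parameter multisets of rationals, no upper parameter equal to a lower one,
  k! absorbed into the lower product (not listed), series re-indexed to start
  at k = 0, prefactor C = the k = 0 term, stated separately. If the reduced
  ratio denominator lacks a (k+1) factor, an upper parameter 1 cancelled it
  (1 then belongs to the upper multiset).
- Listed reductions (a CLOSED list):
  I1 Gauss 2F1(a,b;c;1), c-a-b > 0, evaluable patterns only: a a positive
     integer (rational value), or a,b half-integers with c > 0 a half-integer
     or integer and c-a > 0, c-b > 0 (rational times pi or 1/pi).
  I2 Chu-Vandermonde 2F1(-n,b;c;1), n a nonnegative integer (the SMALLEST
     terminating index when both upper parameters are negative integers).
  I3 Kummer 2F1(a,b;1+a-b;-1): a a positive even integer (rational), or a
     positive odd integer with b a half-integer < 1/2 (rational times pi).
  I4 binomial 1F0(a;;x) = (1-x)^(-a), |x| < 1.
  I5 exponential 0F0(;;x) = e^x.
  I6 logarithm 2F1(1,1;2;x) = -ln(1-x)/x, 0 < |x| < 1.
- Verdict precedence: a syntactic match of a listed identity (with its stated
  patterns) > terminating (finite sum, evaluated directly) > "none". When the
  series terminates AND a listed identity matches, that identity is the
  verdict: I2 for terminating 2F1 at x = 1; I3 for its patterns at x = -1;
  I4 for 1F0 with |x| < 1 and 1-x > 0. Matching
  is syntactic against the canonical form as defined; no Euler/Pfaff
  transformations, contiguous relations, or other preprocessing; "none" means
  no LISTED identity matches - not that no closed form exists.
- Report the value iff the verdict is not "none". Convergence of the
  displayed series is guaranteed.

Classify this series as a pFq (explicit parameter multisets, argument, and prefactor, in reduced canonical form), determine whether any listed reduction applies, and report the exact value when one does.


The series (x = -2/3) is 1F2: upper {-3/2}, lower {1/6, 1}, prefactor 7/11. Verdict: none - at argument -2/3 the multisets {-3/2} ; {1/6, 1} match no listed identity.

Key step: t_0 = 7/11 here, and the two geometric factors (C = 7/11, x = -2/3) combine into one argument.
Step ratio: r(k) = (-2/3) * (k-3/2) / [(k+1/6) (k+1) (k+1)] - poly over poly, x = (-2/3) from leading terms; C = 7/11 at k = 0.


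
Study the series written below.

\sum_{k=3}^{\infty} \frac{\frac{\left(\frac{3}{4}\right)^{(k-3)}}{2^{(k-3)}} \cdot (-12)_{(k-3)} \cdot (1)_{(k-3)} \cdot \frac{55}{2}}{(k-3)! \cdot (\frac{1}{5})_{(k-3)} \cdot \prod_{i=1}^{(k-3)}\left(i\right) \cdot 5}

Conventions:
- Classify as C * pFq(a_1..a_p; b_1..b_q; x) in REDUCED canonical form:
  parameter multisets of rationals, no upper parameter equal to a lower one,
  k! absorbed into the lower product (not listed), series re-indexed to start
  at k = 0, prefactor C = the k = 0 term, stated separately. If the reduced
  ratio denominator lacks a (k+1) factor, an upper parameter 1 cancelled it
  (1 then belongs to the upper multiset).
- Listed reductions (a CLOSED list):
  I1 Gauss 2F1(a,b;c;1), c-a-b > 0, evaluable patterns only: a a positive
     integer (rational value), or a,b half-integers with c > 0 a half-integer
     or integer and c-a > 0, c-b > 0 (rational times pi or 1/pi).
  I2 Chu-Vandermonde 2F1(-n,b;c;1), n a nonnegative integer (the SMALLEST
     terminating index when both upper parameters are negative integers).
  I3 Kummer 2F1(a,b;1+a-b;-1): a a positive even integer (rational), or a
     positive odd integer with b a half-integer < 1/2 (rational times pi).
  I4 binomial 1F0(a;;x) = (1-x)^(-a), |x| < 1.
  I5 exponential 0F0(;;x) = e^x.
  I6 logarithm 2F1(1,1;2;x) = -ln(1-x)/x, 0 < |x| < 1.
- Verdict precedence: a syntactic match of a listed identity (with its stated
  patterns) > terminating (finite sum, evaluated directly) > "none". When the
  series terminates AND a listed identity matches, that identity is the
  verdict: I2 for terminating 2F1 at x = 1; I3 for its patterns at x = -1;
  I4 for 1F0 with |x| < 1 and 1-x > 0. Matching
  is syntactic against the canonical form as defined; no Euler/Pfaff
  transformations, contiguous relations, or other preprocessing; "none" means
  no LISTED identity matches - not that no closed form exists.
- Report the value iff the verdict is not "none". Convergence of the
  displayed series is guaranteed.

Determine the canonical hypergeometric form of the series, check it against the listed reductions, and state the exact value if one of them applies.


Key step: with t_0 = \frac{11}{2}, the lower running product (prefactor 11/2) is a rising factorial.
Step ratio: r(k) = \frac{3}{8} * (k-12) / [(k+\frac{1}{5}) (k+1)] - rational in k. x = \frac{3}{8}; t_0 = \frac{11}{2}; negate the roots.

Prefactor \frac{11}{2}, argument \frac{3}{8}: 1F1 with upper {-12} over lower {\frac{1}{5}}. Verdict: terminating at k = 12: the factor (-12)_k kills every later term; summing the 13 survivors is exact. Value: \frac{226686545860598478243067}{178209777438006899113984}.


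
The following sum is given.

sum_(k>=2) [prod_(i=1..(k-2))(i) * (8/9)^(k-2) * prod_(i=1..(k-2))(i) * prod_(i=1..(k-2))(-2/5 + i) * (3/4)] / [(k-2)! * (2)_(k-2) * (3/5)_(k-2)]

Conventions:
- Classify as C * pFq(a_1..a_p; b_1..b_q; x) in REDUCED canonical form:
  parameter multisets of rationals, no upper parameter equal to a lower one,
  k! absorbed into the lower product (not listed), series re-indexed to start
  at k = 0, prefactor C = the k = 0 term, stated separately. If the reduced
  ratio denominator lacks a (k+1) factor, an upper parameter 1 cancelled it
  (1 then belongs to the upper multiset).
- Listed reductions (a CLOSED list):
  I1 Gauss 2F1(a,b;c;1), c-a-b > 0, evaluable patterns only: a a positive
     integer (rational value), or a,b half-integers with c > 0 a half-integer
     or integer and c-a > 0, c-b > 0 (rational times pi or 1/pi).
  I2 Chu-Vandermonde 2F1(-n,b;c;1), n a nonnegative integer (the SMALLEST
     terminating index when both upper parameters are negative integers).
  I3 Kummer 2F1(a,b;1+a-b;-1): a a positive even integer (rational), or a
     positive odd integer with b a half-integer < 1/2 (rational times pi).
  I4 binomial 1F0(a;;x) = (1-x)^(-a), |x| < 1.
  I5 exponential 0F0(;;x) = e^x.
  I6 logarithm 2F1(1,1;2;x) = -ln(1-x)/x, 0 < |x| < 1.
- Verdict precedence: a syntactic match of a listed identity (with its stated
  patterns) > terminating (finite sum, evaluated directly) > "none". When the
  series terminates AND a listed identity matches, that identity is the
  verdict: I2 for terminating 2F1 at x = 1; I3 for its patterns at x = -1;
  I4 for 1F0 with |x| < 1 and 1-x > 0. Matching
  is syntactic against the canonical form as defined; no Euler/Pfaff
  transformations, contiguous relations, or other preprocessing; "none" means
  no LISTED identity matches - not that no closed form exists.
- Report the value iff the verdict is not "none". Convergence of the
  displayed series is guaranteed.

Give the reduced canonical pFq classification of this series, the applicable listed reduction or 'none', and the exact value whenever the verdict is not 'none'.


At argument 8/9: a 2F1 with upper {1, 1}, lower {2}, scaled by C = 3/4. Verdict (x = 8/9): the I6 logarithm reduction applies (the logarithm: parameters (1,1;2), x = 8/9). Its exact value is (-27/32) * ln(1/9).

First insight: with t_0 = 3/4, the running product (C = 3/4) telescopes to a rising factorial.
Ratio: r(k) = (8/9) * (k+1) (k+1) / [(k+2) (k+1)] - poly over poly, x = (8/9) from leading terms; C = 3/4 at k = 0.


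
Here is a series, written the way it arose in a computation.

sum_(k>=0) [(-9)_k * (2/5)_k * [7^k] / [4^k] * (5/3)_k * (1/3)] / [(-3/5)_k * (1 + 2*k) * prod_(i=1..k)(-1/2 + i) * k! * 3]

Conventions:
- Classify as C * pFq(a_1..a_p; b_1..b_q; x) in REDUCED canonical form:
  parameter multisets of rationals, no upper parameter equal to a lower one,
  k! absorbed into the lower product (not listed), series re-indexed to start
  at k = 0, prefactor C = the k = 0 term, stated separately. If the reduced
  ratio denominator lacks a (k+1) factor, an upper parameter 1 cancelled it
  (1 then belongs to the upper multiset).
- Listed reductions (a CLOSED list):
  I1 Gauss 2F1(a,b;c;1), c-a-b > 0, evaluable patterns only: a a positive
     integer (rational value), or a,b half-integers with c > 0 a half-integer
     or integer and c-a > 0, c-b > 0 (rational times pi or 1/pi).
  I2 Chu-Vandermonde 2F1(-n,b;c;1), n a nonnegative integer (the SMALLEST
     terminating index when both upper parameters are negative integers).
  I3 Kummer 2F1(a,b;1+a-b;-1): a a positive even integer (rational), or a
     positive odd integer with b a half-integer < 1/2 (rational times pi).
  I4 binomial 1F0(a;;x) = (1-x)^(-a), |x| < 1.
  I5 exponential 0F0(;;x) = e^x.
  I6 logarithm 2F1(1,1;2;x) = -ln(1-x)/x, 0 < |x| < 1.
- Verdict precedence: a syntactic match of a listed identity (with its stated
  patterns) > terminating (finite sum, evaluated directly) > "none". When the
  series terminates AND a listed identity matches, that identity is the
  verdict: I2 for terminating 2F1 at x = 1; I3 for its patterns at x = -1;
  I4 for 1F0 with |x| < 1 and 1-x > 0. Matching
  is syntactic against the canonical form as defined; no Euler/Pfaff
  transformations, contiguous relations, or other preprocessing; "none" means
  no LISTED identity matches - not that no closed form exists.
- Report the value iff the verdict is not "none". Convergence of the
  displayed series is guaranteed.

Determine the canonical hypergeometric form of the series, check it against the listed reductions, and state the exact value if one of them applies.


With C = 1/9: the canonical form is 3F2(-9, 2/5, 5/3; -3/5, 3/2; 7/4). Verdict: terminating. With -9 upstairs the series is a 10-term polynomial sum; evaluated term by term. Exact value: 1640483879/3544180029.

Key step: t_0 being 1/9, the constant factors (C = 1/9, x = 7/4) combine into one prefactor.
Term ratio: r(k) = (7/4) * (k-9) (k+2/5) (k+5/3) / [(k-3/5) (k+3/2) (k+1)] - rational in k. x = (7/4); t_0 = 1/9; negate the roots.


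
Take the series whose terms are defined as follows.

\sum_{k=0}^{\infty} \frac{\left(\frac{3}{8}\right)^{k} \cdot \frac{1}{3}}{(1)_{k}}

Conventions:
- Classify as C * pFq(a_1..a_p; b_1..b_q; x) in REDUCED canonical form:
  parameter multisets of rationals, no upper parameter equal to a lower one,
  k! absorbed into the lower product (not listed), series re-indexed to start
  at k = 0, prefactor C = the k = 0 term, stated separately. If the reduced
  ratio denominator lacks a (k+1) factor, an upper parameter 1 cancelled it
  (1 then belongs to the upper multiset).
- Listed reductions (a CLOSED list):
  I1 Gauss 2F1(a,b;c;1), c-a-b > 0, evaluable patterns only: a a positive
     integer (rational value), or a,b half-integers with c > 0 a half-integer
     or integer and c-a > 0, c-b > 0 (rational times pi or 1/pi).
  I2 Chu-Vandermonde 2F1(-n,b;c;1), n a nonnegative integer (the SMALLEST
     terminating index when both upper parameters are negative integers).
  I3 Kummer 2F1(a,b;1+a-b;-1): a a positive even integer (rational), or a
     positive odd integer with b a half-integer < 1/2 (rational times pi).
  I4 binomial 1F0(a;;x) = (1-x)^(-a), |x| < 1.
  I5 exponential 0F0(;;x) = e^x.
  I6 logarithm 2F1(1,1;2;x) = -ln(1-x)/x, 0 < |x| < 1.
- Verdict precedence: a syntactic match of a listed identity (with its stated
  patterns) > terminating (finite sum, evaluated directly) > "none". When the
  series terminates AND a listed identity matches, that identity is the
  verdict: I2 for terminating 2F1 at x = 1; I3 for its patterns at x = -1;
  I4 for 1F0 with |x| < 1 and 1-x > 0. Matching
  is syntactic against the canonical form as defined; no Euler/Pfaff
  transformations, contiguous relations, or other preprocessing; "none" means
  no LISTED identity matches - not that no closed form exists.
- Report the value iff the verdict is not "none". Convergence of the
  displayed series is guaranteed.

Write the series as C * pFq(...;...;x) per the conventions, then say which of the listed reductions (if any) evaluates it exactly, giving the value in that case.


Canonical form: C = \frac{1}{3} times 0F0 with upper {-}, lower {-}, x = \frac{3}{8}. Verdict (x = \frac{3}{8}): the exponential series (I5) applies (the 0F0 exponential series at x = \frac{3}{8}). Sum: \frac{1}{3} \cdot e^{\frac{3}{8}}.

Key observation: t_0 = \frac{1}{3} here, and (1)_k (C = 1/3, x = 3/8) is k! itself.
Adjacent-term ratio: r(k) = \frac{3}{8} * 1 / [(k+1)] - rational in k. x = \frac{3}{8}; t_0 = \frac{1}{3}; negate the roots.


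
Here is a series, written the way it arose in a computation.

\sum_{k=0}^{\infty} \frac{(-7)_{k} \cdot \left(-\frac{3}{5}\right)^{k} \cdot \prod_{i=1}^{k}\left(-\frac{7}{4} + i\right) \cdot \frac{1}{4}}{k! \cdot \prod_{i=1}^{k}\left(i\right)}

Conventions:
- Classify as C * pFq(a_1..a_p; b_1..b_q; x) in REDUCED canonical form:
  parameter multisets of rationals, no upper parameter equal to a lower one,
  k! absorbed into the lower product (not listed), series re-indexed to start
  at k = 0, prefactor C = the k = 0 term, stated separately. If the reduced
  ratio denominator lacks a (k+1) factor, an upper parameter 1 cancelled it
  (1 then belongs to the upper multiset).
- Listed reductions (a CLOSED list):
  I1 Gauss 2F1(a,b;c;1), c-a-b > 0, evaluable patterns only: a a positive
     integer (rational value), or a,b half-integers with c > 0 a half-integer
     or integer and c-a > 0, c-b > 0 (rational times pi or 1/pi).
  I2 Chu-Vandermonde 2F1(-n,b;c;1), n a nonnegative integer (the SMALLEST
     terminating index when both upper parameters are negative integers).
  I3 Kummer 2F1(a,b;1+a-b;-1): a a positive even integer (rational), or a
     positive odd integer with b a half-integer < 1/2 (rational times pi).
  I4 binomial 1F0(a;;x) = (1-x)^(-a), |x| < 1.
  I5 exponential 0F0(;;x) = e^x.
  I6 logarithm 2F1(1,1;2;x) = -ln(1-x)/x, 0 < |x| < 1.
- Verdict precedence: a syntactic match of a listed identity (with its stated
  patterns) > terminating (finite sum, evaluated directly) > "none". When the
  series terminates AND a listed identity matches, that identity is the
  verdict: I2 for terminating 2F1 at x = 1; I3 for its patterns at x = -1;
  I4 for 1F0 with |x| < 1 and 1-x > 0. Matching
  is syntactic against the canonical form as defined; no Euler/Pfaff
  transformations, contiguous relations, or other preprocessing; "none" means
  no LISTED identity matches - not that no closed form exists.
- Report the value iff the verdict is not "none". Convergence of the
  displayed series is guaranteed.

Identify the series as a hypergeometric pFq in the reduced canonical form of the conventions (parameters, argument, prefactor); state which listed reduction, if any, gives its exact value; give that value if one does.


Reduced: x = -\frac{3}{5}, 2F1, upper = {-7, -\frac{3}{4}}, lower = {1}, C = \frac{1}{4}. Verdict: terminating. (-7)_k vanishes past k = 7, leaving a 8-term sum, computed directly. Hence: -\frac{67186056523}{81920000000}.

Key observation: from the first term \frac{1}{4}: the denominator's factorial ratio (C = 1/4, x = -3/5) is a lower Pochhammer.
Term ratio: r(k) = -\frac{3}{5} * (k-7) (k-\frac{3}{4}) / [(k+1) (k+1)] ; factor over Q: parameters, x = -\frac{3}{5}, and C = \frac{1}{4}.


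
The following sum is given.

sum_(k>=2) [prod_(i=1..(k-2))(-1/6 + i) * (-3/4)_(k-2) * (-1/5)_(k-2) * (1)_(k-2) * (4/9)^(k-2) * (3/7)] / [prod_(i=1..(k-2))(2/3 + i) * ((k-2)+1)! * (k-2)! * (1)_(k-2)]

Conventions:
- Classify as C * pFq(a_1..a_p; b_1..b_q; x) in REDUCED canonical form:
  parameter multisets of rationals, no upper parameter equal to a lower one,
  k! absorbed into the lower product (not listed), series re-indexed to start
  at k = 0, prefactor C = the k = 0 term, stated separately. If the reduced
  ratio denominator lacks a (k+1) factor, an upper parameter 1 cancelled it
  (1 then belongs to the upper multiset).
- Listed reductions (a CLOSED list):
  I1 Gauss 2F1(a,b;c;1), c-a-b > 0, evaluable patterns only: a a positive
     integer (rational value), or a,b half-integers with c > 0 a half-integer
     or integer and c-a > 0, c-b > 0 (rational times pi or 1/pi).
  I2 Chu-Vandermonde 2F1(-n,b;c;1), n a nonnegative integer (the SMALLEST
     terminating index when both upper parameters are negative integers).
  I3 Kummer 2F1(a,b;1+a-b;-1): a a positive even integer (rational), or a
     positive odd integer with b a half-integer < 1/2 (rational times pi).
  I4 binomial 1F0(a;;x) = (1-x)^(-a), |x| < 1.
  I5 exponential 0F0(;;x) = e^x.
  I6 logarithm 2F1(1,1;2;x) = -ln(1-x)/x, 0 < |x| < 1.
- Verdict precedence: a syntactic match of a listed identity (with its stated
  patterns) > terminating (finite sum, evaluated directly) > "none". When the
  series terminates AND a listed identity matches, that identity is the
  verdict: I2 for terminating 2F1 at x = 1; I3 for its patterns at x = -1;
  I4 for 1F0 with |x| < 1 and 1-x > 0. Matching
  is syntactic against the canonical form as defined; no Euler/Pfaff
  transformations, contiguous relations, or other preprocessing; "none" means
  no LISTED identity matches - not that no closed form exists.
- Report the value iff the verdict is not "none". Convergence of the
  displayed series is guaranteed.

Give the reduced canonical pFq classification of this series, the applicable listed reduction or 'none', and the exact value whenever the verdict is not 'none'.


Prefactor 3/7, argument 4/9: 3F2 with upper {-3/4, -1/5, 5/6} over lower {5/3, 2}. Verdict: none. A 3F2 with upper {-3/4, -1/5, 5/6} fits none of I1-I6 at x = 4/9; the sum runs forever.

Key observation: from the first term 3/7: the running product (C = 3/7, x = 4/9) telescopes to a rising factorial.
Ratio: r(k) = (4/9) * (k-3/4) (k-1/5) (k+5/6) / [(k+5/3) (k+2) (k+1)] ; factor over Q: parameters, x = (4/9), and C = 3/7.


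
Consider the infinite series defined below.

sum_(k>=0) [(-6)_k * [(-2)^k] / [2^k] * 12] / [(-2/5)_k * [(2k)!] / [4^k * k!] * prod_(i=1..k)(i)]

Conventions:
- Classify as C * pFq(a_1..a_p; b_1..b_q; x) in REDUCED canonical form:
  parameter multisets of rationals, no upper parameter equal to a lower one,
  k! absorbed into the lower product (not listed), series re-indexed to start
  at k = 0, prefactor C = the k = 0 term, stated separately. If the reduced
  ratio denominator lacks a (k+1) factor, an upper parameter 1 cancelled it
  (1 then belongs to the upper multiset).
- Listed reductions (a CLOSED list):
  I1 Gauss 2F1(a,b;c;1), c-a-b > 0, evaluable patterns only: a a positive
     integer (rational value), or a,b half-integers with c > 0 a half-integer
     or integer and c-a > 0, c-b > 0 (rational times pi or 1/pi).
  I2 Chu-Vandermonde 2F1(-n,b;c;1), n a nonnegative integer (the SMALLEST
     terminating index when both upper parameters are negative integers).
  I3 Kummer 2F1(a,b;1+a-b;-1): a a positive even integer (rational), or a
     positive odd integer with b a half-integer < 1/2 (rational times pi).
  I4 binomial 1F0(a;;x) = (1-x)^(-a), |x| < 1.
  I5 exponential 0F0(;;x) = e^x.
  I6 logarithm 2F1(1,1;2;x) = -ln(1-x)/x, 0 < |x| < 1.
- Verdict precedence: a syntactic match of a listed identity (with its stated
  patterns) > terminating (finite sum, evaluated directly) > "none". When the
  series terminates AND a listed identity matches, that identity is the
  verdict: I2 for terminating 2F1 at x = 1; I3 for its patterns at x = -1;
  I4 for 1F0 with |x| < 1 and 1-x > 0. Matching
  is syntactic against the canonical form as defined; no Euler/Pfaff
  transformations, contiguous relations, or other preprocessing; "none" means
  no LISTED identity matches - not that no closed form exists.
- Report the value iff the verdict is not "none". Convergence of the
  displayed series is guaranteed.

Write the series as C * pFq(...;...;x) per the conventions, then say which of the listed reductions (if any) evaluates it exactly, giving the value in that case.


The series (x = -1) is 1F2: upper {-6}, lower {-2/5, 1/2}, prefactor 12. Verdict: terminating - upper -6 stops the sum at k = 6; the 7 terms are added exactly. Value: -1366269496/799227.

Key step: t_0 = 12 here, and the product of the first k integers (C = 12, x = -1) is k!.
Consecutive-term ratio: r(k) = (-1) * (k-6) / [(k-2/5) (k+1/2) (k+1)] - rational in k, leading ratio (-1); with t_0 = 12, classification follows.


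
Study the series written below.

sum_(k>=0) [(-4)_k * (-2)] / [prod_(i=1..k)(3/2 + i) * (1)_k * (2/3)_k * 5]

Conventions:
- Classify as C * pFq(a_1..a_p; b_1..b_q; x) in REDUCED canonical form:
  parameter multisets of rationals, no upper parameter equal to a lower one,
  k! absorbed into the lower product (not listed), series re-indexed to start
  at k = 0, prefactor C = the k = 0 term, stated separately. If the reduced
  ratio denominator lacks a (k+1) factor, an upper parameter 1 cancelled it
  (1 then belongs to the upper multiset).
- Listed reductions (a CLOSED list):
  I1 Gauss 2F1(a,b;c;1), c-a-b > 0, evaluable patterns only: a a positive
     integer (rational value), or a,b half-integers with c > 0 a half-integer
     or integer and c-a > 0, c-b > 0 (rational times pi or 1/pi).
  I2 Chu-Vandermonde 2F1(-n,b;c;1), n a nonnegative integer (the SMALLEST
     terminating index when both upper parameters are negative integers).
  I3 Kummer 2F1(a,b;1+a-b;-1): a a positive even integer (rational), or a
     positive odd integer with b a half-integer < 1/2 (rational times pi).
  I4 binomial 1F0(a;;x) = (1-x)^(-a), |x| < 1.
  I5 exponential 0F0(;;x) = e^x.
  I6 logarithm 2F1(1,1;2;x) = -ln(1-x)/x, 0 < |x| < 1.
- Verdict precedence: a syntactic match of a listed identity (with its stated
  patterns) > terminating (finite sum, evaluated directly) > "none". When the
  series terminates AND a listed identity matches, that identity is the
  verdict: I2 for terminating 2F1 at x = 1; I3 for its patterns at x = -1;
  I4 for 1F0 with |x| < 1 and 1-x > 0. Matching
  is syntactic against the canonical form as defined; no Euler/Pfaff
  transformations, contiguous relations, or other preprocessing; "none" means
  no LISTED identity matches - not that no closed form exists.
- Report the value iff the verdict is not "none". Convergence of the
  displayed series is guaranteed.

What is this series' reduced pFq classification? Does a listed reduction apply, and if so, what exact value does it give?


Classification (C = -2/5): 1F2 with upper {-4}, lower {2/3, 5/2}, argument x = 1. Verdict: terminating - upper parameter -4 makes this a finite sum (last index 4), evaluated exactly. Hence: 34588/105875.

Key step: t_0 = -2/5 here, and the lower running product (prefactor -2/5) is a rising factorial.
Term ratio: r(k) = 1 * (k-4) / [(k+2/3) (k+5/2) (k+1)] - rational in k. x = 1; t_0 = -2/5; negate the roots.


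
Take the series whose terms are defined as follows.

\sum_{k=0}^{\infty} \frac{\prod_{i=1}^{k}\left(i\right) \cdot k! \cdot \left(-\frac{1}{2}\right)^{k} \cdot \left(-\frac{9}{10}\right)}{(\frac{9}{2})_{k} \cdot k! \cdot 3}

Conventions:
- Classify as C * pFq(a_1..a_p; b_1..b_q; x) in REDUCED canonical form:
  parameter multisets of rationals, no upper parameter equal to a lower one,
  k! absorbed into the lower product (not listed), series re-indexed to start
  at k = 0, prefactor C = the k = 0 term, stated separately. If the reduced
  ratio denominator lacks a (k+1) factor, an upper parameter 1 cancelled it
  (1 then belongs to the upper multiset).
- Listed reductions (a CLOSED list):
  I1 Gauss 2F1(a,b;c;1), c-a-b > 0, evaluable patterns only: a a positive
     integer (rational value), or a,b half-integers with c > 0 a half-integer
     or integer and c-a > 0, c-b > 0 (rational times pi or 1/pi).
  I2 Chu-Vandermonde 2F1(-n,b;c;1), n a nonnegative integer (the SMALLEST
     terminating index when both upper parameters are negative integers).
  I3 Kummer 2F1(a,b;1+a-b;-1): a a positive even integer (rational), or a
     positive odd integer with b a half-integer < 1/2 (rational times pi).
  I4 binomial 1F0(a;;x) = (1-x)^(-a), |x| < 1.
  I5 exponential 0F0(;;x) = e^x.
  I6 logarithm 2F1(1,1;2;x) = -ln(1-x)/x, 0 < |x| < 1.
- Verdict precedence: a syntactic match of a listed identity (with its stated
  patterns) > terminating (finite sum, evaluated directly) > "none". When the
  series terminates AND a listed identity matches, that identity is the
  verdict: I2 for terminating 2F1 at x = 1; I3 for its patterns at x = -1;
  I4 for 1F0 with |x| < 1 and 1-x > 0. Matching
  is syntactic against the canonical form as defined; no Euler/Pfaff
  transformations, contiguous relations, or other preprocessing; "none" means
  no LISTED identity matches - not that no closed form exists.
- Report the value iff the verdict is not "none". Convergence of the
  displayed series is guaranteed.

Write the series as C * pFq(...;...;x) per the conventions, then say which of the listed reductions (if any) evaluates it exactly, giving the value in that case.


With C = -\frac{3}{10}: the canonical form is 2F1(1, 1; \frac{9}{2}; -\frac{1}{2}). Verdict: none - this 2F1 at x = -\frac{1}{2} matches no listed pattern, and upper {1, 1} holds no stopper.

First insight: t_0 = -\frac{3}{10} here, and the factorial ratio (C = -3/10, x = -1/2) (k+a-1)!/(a-1)! is a rising factorial (a)_k.
Ratio: r(k) = -\frac{1}{2} * (k+1) (k+1) / [(k+\frac{9}{2}) (k+1)] ; factor over Q: parameters, x = -\frac{1}{2}, and C = -\frac{3}{10}.
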